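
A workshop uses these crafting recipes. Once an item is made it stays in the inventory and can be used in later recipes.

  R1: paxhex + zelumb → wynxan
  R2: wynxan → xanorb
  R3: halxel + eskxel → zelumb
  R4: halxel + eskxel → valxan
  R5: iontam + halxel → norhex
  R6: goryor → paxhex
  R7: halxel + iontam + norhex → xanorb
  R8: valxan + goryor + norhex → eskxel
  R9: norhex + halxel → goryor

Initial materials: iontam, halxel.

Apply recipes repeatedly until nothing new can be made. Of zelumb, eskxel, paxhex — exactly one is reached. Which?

iontam + halxel → norhex (R5).
Using R9, norhex and halxel make goryor.
goryor → paxhex (R6).
zelumb would need halxel and eskxel (R3), but eskxel is never obtained. eskxel would need valxan, goryor, and norhex (R8), but valxan is never obtained.

paxhex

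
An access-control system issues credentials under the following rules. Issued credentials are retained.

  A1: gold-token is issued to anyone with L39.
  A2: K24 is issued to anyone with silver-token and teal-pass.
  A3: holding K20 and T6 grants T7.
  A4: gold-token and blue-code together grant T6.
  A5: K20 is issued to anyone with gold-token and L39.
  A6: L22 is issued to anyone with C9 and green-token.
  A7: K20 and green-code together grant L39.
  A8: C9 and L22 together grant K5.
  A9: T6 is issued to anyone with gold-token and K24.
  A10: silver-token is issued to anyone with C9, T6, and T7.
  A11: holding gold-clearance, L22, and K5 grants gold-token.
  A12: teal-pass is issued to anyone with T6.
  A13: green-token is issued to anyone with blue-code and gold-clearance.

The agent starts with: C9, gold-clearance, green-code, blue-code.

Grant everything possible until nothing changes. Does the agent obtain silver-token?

No

silver-token would need C9, T6, and T7 (A10), but T7 is never granted.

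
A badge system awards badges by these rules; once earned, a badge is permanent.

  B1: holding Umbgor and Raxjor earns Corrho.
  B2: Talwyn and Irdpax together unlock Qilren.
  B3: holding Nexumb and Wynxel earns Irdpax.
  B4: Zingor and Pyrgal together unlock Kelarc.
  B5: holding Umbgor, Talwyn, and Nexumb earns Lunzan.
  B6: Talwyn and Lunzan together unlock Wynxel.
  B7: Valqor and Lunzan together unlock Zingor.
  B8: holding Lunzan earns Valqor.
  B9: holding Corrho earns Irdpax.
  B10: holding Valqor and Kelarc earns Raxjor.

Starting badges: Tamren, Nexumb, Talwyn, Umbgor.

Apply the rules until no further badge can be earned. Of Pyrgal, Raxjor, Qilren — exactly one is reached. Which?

Qilren

With Umbgor, Talwyn, and Nexumb, Lunzan is earned (B5).
With Talwyn and Lunzan, Wynxel is earned (B6).
With Nexumb and Wynxel, Irdpax is earned (B3).
With Talwyn and Irdpax, Qilren is earned (B2).
No rule produces Pyrgal, and it is not given. Raxjor would need Valqor and Kelarc (B10), but Kelarc is never earned.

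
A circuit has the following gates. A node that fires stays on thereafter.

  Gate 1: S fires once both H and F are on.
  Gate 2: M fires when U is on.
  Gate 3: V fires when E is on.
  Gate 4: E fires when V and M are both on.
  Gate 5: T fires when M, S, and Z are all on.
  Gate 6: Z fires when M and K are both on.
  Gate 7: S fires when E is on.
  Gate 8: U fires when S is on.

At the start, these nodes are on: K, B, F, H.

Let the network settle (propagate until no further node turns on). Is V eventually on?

V would need E (Gate 3), but E never turns on.

No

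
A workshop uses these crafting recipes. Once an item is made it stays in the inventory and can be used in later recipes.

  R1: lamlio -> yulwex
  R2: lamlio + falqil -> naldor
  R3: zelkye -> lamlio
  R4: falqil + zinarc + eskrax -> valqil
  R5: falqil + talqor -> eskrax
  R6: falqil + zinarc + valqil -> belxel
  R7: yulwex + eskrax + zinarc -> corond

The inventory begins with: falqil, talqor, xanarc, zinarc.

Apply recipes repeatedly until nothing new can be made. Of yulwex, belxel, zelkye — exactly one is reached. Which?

belxel

Using R5, falqil and talqor make eskrax.
falqil + zinarc + eskrax -> valqil (R4).
falqil + zinarc + valqil -> belxel (R6).
No rule produces zelkye, and it is not given. yulwex would need lamlio (R1), but lamlio is never obtained.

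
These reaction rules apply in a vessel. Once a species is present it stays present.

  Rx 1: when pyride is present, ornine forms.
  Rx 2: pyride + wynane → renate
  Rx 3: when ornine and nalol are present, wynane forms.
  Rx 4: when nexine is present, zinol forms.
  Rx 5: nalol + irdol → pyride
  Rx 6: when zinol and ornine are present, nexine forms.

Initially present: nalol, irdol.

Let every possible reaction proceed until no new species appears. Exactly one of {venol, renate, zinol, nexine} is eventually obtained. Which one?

renate

nalol and irdol present → pyride forms (Rx 5).
pyride present → ornine forms (Rx 1).
ornine and nalol present → wynane forms (Rx 3).
pyride and wynane present → renate forms (Rx 2).
zinol would need nexine (Rx 4), but nexine never forms. nexine would need zinol and ornine (Rx 6), but zinol never forms. No rule produces venol, and it is not given.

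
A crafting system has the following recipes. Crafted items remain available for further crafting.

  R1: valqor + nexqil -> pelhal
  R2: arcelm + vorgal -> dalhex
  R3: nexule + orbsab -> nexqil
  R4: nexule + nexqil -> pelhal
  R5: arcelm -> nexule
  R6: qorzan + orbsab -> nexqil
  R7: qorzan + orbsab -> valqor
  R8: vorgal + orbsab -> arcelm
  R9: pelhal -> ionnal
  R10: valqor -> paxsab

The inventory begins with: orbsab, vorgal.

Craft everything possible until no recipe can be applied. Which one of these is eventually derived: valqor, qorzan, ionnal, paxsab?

ionnal

Using R8, vorgal and orbsab make arcelm.
Using R5, arcelm makes nexule.
Using R3, nexule and orbsab make nexqil.
Using R4, nexule and nexqil make pelhal.
pelhal -> ionnal (R9).
paxsab would need valqor (R10), but valqor is never obtained. No rule produces qorzan, and it is not given. valqor would need qorzan and orbsab (R7), but qorzan is never obtained.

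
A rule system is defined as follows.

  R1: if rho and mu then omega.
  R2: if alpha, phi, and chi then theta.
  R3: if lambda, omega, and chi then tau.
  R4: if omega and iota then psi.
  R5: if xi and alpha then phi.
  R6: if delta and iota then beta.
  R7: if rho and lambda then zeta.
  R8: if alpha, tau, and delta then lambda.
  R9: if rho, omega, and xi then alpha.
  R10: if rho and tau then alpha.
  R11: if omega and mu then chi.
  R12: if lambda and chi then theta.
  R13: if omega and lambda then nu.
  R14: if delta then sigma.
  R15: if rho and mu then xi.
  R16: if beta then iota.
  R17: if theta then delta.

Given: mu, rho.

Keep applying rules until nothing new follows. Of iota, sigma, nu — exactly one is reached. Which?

sigma

rho and mu hold, so xi follows (R15).
rho and mu hold, so omega follows (R1).
From omega and mu, R11 gives chi.
rho, omega, and xi hold, so alpha follows (R9).
xi and alpha hold, so phi follows (R5).
From alpha, phi, and chi, R2 gives theta.
theta holds, so delta follows (R17).
delta holds, so sigma follows (R14).
nu would need omega and lambda (R13), but lambda is never established. iota would need beta (R16), but beta is never established.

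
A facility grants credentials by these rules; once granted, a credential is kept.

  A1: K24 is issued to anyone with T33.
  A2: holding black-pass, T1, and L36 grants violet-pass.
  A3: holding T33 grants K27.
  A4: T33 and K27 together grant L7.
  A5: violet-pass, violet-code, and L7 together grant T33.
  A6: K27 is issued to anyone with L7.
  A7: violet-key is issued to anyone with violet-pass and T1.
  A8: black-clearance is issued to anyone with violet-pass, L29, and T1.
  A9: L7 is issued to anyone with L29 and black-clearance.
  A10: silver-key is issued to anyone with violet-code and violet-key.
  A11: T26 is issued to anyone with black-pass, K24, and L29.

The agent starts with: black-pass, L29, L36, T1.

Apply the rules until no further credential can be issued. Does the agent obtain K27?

Yes

Holding black-pass, T1, and L36 grants violet-pass (A2).
Holding violet-pass, L29, and T1 grants black-clearance (A8).
Holding L29 and black-clearance grants L7 (A9).
Holding L7 grants K27 (A6).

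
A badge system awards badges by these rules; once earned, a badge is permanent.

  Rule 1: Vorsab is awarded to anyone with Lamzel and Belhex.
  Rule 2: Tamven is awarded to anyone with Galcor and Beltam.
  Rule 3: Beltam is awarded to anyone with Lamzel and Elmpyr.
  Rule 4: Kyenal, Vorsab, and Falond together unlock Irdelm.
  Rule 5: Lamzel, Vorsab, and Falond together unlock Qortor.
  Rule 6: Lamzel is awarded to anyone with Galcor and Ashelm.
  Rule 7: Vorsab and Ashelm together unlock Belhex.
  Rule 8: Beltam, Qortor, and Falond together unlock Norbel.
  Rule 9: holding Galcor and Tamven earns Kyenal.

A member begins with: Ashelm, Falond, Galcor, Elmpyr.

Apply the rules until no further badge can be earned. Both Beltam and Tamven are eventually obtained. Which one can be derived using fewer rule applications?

Beltam

Beltam: With Galcor and Ashelm, Lamzel is earned (Rule 6). With Lamzel and Elmpyr, Beltam is earned (Rule 3). [2 rule applications]
Tamven: With Galcor and Ashelm, Lamzel is earned (Rule 6). With Lamzel and Elmpyr, Beltam is earned (Rule 3). With Galcor and Beltam, Tamven is earned (Rule 2). [3 rule applications]
Beltam needs fewer.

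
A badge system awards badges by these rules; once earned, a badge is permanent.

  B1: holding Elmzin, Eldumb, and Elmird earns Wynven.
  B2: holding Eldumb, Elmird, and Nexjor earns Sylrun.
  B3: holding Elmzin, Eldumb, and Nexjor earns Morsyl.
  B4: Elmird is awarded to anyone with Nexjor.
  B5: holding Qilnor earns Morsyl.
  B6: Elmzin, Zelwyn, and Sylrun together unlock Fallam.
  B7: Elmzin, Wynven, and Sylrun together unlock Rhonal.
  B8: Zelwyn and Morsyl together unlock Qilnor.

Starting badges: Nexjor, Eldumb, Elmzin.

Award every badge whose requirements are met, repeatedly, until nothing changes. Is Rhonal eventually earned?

With Nexjor, Elmird is earned (B4).
With Elmzin, Eldumb, and Elmird, Wynven is earned (B1).
With Eldumb, Elmird, and Nexjor, Sylrun is earned (B2).
With Elmzin, Wynven, and Sylrun, Rhonal is earned (B7).

Yes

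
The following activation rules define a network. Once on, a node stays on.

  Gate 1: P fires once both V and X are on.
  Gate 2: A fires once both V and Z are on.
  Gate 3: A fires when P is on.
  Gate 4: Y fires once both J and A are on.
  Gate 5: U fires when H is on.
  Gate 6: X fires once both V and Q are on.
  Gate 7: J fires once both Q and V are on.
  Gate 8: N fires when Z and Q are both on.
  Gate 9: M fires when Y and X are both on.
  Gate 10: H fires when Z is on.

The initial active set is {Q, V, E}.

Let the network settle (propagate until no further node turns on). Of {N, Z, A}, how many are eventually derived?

1

Gate 6: V and Q on → X on.
Gate 1: V and X on → P on.
P is on, so A fires (Gate 3).
N would need Z and Q (Gate 8), but Z never turns on.
No rule produces Z, and it is not given.
A: reached.
Reached: A — 1 of the 3.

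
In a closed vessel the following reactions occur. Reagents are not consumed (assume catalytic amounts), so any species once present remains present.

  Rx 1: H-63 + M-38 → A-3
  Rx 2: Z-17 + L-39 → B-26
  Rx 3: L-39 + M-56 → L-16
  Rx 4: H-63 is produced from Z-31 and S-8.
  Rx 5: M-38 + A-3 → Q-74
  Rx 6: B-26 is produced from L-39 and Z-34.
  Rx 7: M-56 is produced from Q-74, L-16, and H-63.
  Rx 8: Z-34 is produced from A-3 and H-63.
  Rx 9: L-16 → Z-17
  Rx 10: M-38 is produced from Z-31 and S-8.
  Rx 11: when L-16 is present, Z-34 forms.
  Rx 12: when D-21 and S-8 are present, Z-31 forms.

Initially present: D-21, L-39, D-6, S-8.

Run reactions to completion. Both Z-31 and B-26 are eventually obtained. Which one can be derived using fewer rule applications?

Z-31: D-21 and S-8 present → Z-31 forms (Rx 12). [1 rule application]
B-26: D-21 and S-8 present → Z-31 forms (Rx 12). Z-31 and S-8 present → M-38 forms (Rx 10). Z-31 and S-8 present → H-63 forms (Rx 4). H-63 and M-38 present → A-3 forms (Rx 1). A-3 and H-63 present → Z-34 forms (Rx 8). L-39 and Z-34 present → B-26 forms (Rx 6). [6 rule applications]
Z-31 needs fewer.

Z-31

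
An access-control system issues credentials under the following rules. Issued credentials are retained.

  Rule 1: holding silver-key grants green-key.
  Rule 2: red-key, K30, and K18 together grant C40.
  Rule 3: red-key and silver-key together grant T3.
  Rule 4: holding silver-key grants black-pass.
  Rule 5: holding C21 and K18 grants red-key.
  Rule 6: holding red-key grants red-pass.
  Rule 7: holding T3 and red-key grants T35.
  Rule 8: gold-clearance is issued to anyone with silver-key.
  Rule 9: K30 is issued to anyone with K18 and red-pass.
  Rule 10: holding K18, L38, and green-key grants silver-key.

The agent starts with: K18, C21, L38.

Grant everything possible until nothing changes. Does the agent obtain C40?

Yes

Holding C21 and K18 grants red-key (Rule 5).
Holding red-key grants red-pass (Rule 6).
Holding K18 and red-pass grants K30 (Rule 9).
Holding red-key, K30, and K18 grants C40 (Rule 2).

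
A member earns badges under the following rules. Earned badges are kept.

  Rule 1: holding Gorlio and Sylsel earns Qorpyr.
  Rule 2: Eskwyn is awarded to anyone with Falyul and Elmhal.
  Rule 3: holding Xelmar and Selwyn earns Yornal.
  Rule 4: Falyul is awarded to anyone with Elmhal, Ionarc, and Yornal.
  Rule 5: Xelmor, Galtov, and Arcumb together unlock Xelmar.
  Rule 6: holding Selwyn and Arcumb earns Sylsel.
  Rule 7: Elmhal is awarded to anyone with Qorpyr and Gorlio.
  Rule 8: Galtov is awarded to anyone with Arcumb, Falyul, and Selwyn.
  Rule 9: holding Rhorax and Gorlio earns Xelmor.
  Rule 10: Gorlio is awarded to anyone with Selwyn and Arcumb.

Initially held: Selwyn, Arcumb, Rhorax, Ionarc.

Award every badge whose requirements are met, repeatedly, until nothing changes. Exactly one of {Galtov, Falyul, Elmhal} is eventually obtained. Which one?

With Selwyn and Arcumb, Sylsel is earned (Rule 6).
With Selwyn and Arcumb, Gorlio is earned (Rule 10).
With Gorlio and Sylsel, Qorpyr is earned (Rule 1).
With Qorpyr and Gorlio, Elmhal is earned (Rule 7).
Falyul would need Elmhal, Ionarc, and Yornal (Rule 4), but Yornal is never earned. Galtov would need Arcumb, Falyul, and Selwyn (Rule 8), but Falyul is never earned.

Elmhal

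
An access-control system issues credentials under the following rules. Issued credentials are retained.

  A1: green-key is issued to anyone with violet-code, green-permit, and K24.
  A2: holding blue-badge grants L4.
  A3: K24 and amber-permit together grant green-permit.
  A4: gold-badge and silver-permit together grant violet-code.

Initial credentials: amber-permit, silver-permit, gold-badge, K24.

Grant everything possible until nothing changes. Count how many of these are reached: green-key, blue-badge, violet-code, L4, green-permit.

3

Holding gold-badge and silver-permit grants violet-code (A4).
Holding K24 and amber-permit grants green-permit (A3).
Holding violet-code, green-permit, and K24 grants green-key (A1).
green-key: reached.
No rule produces blue-badge, and it is not given.
violet-code: reached.
L4 would need blue-badge (A2), but blue-badge is never granted.
green-permit: reached.
Reached: green-key, violet-code, and green-permit — 3 of the 5.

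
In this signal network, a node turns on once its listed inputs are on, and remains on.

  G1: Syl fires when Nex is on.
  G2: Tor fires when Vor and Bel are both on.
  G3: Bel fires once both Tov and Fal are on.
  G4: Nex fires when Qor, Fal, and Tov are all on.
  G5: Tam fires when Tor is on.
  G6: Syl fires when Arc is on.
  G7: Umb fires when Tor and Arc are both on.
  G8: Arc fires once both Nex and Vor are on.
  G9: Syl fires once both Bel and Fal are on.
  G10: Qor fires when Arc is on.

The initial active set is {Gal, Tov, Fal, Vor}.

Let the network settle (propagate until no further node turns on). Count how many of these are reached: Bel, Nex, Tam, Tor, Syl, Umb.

4

Tov and Fal are on, so Bel fires (G3).
G9: Bel and Fal on → Syl on.
Vor and Bel are on, so Tor fires (G2).
G5: Tor on → Tam on.
Bel: reached.
Nex would need Qor, Fal, and Tov (G4), but Qor never turns on.
Tam: reached.
Tor: reached.
Syl: reached.
Umb would need Tor and Arc (G7), but Arc never turns on.
Reached: Bel, Tam, Tor, and Syl — 4 of the 6.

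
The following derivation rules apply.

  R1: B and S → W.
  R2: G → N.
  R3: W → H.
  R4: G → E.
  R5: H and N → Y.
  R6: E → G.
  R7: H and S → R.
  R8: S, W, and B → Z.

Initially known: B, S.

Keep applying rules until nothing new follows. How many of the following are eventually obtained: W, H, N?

B and S hold, so W follows (R1).
W holds, so H follows (R3).
W: reached.
H: reached.
N would need G (R2), but G is never established.
Reached: W and H — 2 of the 3.

2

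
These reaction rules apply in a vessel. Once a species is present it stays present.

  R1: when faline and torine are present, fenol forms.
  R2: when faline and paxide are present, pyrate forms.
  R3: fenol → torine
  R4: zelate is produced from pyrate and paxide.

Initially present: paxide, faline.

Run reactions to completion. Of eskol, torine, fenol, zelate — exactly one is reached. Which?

zelate

faline and paxide present → pyrate forms (R2).
pyrate and paxide present → zelate forms (R4).
fenol would need faline and torine (R1), but torine never forms. No rule produces eskol, and it is not given. torine would need fenol (R3), but fenol never forms.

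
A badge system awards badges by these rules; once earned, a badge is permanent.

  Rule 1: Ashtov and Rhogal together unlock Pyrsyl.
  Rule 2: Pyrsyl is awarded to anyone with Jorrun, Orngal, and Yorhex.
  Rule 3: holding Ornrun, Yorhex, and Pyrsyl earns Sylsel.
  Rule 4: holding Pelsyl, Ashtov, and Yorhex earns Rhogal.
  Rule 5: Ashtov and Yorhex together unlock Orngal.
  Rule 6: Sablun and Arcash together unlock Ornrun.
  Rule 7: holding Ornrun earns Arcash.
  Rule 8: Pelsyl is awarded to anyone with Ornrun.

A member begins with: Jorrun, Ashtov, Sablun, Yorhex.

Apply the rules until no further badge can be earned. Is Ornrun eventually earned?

No

Ornrun would need Sablun and Arcash (Rule 6), but Arcash is never earned.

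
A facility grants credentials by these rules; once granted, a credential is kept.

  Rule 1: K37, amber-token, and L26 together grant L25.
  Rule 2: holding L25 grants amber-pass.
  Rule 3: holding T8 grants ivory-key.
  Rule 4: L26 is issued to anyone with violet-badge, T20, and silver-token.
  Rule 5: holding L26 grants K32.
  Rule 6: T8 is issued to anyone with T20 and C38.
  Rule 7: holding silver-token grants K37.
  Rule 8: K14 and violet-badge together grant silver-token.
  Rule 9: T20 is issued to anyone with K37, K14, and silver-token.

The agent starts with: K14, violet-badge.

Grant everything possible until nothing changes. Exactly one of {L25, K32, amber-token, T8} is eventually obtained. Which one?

Holding K14 and violet-badge grants silver-token (Rule 8).
Holding silver-token grants K37 (Rule 7).
Holding K37, K14, and silver-token grants T20 (Rule 9).
Holding violet-badge, T20, and silver-token grants L26 (Rule 4).
Holding L26 grants K32 (Rule 5).
T8 would need T20 and C38 (Rule 6), but C38 is never granted. No rule produces amber-token, and it is not given. L25 would need K37, amber-token, and L26 (Rule 1), but amber-token is never granted.

K32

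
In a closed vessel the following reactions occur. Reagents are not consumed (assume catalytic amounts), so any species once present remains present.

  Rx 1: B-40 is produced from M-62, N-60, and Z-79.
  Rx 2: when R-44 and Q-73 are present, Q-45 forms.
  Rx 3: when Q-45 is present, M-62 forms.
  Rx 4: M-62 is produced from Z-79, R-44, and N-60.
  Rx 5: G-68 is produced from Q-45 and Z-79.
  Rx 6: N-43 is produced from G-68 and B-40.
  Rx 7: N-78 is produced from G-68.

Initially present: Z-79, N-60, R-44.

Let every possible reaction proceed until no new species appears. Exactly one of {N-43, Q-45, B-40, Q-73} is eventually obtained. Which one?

Z-79, R-44, and N-60 present → M-62 forms (Rx 4).
M-62, N-60, and Z-79 present → B-40 forms (Rx 1).
No rule produces Q-73, and it is not given. Q-45 would need R-44 and Q-73 (Rx 2), but Q-73 never forms. N-43 would need G-68 and B-40 (Rx 6), but G-68 never forms.

B-40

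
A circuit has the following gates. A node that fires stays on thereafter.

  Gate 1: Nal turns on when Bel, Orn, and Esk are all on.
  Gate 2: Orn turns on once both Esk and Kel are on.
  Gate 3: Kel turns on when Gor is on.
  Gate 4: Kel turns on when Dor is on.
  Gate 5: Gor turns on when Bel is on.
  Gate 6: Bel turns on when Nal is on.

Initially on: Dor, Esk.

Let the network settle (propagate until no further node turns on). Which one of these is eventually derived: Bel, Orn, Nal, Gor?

Orn

Gate 4: Dor on → Kel on.
Esk and Kel are on, so Orn turns on (Gate 2).
Nal would need Bel, Orn, and Esk (Gate 1), but Bel never turns on. Gor would need Bel (Gate 5), but Bel never turns on. Bel would need Nal (Gate 6), but Nal never turns on.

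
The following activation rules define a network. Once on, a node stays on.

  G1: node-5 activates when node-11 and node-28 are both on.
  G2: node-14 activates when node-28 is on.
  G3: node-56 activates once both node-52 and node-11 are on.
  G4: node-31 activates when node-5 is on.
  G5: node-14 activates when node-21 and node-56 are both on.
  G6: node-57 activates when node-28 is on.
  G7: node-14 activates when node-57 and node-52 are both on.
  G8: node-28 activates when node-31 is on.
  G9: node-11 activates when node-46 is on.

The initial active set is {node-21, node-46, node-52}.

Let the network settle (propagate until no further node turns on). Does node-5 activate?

node-5 would need node-11 and node-28 (G1), but node-28 never turns on.

No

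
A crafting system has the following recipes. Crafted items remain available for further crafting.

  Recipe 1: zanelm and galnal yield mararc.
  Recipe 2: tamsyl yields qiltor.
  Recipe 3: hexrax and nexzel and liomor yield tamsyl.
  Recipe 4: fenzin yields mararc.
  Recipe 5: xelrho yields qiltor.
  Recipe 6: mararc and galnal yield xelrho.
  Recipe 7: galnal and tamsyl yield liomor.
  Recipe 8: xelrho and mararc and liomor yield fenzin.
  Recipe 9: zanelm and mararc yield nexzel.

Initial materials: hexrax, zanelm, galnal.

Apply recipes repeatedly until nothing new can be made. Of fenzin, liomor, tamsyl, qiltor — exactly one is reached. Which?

qiltor

Using Recipe 1, zanelm and galnal make mararc.
Using Recipe 6, mararc and galnal make xelrho.
xelrho → qiltor (Recipe 5).
tamsyl would need hexrax, nexzel, and liomor (Recipe 3), but liomor is never obtained. liomor would need galnal and tamsyl (Recipe 7), but tamsyl is never obtained. fenzin would need xelrho, mararc, and liomor (Recipe 8), but liomor is never obtained.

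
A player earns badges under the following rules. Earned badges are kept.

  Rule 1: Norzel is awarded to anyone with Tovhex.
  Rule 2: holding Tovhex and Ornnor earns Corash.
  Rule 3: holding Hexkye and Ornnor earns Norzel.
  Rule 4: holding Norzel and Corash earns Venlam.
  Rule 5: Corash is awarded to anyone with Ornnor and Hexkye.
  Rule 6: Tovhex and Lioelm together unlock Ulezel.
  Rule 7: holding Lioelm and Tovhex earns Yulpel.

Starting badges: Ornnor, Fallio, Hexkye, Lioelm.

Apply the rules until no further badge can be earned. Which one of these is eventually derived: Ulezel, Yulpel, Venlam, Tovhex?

With Ornnor and Hexkye, Corash is earned (Rule 5).
With Hexkye and Ornnor, Norzel is earned (Rule 3).
With Norzel and Corash, Venlam is earned (Rule 4).
Ulezel would need Tovhex and Lioelm (Rule 6), but Tovhex is never earned. Yulpel would need Lioelm and Tovhex (Rule 7), but Tovhex is never earned. No rule produces Tovhex, and it is not given.

Venlam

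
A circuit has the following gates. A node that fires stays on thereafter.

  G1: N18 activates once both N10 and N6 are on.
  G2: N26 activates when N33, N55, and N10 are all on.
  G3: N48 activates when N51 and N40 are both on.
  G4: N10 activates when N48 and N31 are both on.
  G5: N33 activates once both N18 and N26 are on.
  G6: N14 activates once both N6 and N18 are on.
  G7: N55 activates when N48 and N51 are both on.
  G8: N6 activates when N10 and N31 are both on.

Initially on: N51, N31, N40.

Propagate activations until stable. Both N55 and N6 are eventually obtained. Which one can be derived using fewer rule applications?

N55: G3: N51 and N40 on → N48 on. G7: N48 and N51 on → N55 on. [2 rule applications]
N6: G3: N51 and N40 on → N48 on. N48 and N31 are on, so N10 activates (G4). N10 and N31 are on, so N6 activates (G8). [3 rule applications]
N55 needs fewer.

N55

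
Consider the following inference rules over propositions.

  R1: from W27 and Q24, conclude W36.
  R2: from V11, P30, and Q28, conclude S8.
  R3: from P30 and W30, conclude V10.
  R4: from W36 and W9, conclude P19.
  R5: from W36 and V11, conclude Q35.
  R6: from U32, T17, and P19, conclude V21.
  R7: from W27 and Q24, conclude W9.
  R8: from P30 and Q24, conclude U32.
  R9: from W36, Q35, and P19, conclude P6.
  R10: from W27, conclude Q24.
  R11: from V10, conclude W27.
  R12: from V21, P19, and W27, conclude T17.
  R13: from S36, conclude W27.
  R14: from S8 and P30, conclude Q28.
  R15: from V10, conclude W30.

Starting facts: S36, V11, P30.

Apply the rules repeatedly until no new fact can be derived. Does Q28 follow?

No

Q28 would need S8 and P30 (R14), but S8 is never established.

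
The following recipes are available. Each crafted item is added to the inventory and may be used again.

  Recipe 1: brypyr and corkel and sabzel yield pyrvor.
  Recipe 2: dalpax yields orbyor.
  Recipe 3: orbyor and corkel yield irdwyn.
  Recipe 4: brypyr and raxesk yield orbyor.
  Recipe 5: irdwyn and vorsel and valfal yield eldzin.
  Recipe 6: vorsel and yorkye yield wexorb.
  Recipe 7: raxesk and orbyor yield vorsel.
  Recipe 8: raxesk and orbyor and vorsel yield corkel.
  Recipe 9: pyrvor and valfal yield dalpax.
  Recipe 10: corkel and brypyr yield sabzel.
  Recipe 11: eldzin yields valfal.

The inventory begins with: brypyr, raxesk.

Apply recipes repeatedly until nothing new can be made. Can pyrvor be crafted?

brypyr and raxesk → orbyor (Recipe 4).
raxesk and orbyor → vorsel (Recipe 7).
Using Recipe 8, raxesk, orbyor, and vorsel make corkel.
corkel and brypyr → sabzel (Recipe 10).
brypyr and corkel and sabzel → pyrvor (Recipe 1).

Yes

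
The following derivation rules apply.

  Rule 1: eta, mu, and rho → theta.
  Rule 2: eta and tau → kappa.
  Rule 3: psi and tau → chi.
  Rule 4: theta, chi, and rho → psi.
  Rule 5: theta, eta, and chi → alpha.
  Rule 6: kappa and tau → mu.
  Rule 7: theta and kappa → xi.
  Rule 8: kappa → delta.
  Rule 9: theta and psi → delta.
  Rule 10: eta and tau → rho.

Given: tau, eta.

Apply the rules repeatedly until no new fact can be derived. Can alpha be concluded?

alpha would need theta, eta, and chi (Rule 5), but chi is never established.

No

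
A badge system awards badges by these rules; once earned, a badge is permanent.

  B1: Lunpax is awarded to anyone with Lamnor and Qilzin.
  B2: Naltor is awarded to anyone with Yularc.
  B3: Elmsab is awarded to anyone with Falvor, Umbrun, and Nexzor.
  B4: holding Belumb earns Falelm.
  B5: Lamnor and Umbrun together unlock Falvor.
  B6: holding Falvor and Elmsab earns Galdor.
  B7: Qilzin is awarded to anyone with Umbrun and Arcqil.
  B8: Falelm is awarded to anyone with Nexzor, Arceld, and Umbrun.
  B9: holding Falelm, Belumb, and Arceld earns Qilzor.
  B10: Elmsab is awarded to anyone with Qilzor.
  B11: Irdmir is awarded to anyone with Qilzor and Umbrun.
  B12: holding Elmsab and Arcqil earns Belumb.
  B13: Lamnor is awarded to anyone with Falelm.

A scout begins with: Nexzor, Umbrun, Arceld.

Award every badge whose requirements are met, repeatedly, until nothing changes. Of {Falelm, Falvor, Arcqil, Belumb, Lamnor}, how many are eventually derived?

With Nexzor, Arceld, and Umbrun, Falelm is earned (B8).
With Falelm, Lamnor is earned (B13).
With Lamnor and Umbrun, Falvor is earned (B5).
Falelm: reached.
Falvor: reached.
No rule produces Arcqil, and it is not given.
Belumb would need Elmsab and Arcqil (B12), but Arcqil is never earned.
Lamnor: reached.
Reached: Falelm, Falvor, and Lamnor — 3 of the 5.

3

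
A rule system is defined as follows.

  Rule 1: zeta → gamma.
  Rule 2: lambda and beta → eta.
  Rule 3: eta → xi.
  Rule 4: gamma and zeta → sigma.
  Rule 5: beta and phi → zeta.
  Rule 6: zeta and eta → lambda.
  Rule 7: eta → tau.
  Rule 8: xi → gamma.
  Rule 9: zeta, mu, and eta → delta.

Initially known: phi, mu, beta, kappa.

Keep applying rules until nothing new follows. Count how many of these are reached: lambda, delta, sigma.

1

beta and phi hold, so zeta follows (Rule 5).
zeta holds, so gamma follows (Rule 1).
gamma and zeta hold, so sigma follows (Rule 4).
lambda would need zeta and eta (Rule 6), but eta is never established.
delta would need zeta, mu, and eta (Rule 9), but eta is never established.
sigma: reached.
Reached: sigma — 1 of the 3.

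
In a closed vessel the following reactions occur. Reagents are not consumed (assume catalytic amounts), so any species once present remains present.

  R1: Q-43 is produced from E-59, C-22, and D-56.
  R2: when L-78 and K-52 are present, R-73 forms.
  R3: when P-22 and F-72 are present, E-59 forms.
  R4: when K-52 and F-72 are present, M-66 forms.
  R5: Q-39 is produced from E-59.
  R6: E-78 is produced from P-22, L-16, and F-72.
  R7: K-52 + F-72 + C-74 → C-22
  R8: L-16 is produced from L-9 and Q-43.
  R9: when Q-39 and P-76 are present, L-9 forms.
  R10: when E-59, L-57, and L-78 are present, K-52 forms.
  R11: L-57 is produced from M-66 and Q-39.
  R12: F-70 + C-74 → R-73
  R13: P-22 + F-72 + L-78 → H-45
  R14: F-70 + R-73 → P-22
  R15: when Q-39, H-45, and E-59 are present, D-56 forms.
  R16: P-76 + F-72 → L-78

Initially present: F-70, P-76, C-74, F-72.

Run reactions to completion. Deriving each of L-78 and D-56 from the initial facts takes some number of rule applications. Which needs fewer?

L-78

L-78: P-76 and F-72 present → L-78 forms (R16). [1 rule application]
D-56: P-76 and F-72 present → L-78 forms (R16). F-70 and C-74 present → R-73 forms (R12). F-70 and R-73 present → P-22 forms (R14). P-22 and F-72 present → E-59 forms (R3). P-22, F-72, and L-78 present → H-45 forms (R13). E-59 present → Q-39 forms (R5). Q-39, H-45, and E-59 present → D-56 forms (R15). [7 rule applications]
L-78 needs fewer.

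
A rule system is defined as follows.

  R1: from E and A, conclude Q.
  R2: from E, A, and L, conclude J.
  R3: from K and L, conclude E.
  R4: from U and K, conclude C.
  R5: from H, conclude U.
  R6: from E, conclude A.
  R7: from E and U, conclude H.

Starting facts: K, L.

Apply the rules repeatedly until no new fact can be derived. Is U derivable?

No

U would need H (R5), but H is never established.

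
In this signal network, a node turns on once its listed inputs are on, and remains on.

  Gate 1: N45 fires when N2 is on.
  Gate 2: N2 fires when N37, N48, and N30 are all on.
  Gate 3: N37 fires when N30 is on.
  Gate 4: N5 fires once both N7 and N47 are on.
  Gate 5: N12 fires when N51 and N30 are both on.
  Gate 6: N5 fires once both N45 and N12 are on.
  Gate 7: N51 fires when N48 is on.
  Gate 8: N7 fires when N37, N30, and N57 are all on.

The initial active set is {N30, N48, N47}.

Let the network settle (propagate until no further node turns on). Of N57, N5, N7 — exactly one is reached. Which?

Gate 3: N30 on → N37 on.
N48 is on, so N51 fires (Gate 7).
N51 and N30 are on, so N12 fires (Gate 5).
N37, N48, and N30 are on, so N2 fires (Gate 2).
N2 is on, so N45 fires (Gate 1).
Gate 6: N45 and N12 on → N5 on.
No rule produces N57, and it is not given. N7 would need N37, N30, and N57 (Gate 8), but N57 never turns on.

N5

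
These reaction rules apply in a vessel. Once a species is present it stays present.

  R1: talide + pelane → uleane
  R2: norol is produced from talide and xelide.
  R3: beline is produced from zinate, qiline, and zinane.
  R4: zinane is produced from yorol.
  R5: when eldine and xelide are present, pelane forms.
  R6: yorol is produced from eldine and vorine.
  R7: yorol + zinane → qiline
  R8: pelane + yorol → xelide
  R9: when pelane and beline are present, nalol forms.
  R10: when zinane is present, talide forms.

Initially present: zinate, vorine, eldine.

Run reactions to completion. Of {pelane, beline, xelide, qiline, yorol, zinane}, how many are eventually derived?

4

eldine and vorine present → yorol forms (R6).
yorol present → zinane forms (R4).
yorol and zinane present → qiline forms (R7).
zinate, qiline, and zinane present → beline forms (R3).
pelane would need eldine and xelide (R5), but xelide never forms.
beline: reached.
xelide would need pelane and yorol (R8), but pelane never forms.
qiline: reached.
yorol: reached.
zinane: reached.
Reached: beline, qiline, yorol, and zinane — 4 of the 6.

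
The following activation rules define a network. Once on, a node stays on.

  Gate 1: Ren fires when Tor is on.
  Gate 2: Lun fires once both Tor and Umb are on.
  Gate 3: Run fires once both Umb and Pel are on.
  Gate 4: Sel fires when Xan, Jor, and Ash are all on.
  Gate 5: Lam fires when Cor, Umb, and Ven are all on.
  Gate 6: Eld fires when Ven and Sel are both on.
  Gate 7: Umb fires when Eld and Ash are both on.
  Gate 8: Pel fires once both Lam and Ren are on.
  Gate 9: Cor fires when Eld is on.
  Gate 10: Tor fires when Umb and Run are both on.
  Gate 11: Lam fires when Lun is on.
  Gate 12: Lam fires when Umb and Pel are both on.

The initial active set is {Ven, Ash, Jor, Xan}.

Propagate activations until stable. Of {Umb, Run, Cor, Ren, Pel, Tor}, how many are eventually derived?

2

Gate 4: Xan, Jor, and Ash on → Sel on.
Gate 6: Ven and Sel on → Eld on.
Gate 9: Eld on → Cor on.
Gate 7: Eld and Ash on → Umb on.
Umb: reached.
Run would need Umb and Pel (Gate 3), but Pel never turns on.
Cor: reached.
Ren would need Tor (Gate 1), but Tor never turns on.
Pel would need Lam and Ren (Gate 8), but Ren never turns on.
Tor would need Umb and Run (Gate 10), but Run never turns on.
Reached: Umb and Cor — 2 of the 6.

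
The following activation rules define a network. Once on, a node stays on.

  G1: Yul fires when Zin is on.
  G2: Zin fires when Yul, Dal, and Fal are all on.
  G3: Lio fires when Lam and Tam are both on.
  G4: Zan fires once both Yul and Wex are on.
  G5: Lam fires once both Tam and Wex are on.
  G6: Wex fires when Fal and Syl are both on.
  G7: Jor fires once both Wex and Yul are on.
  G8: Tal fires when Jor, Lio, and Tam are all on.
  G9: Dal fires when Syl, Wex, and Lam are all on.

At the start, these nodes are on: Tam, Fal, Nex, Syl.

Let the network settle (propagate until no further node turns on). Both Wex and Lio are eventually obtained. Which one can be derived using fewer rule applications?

Wex

Wex: G6: Fal and Syl on → Wex on. [1 rule application]
Lio: Fal and Syl are on, so Wex fires (G6). G5: Tam and Wex on → Lam on. G3: Lam and Tam on → Lio on. [3 rule applications]
Wex needs fewer.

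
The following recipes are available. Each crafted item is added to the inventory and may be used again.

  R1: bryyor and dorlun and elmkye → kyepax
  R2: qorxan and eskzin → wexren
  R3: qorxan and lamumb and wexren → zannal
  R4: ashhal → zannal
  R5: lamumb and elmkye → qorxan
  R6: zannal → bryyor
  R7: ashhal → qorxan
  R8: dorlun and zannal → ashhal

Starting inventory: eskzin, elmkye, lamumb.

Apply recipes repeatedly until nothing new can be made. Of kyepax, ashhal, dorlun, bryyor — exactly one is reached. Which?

Using R5, lamumb and elmkye make qorxan.
qorxan and eskzin → wexren (R2).
Using R3, qorxan, lamumb, and wexren make zannal.
zannal → bryyor (R6).
ashhal would need dorlun and zannal (R8), but dorlun is never obtained. No rule produces dorlun, and it is not given. kyepax would need bryyor, dorlun, and elmkye (R1), but dorlun is never obtained.

bryyor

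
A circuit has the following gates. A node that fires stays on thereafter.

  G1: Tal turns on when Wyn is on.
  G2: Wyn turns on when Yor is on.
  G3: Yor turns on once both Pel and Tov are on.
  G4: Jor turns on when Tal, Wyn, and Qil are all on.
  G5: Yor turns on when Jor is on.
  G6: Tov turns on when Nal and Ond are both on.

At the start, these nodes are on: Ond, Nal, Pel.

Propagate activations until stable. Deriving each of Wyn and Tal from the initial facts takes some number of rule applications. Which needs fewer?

Wyn: G6: Nal and Ond on → Tov on. Pel and Tov are on, so Yor turns on (G3). G2: Yor on → Wyn on. [3 rule applications]
Tal: Nal and Ond are on, so Tov turns on (G6). Pel and Tov are on, so Yor turns on (G3). Yor is on, so Wyn turns on (G2). G1: Wyn on → Tal on. [4 rule applications]
Wyn needs fewer.

Wyn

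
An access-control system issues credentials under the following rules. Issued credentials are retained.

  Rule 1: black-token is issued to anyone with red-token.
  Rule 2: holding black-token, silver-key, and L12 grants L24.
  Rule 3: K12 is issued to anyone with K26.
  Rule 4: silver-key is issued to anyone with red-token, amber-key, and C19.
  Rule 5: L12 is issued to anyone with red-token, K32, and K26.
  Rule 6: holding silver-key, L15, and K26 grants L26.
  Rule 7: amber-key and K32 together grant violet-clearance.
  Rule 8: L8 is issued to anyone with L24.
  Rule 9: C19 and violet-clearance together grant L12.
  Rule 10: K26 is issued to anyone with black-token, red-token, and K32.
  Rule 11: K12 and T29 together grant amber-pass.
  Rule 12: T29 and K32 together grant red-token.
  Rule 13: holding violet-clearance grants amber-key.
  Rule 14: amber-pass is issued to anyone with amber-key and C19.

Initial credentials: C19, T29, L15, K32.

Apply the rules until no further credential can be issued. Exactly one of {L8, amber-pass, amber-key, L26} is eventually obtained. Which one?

amber-pass

Holding T29 and K32 grants red-token (Rule 12).
Holding red-token grants black-token (Rule 1).
Holding black-token, red-token, and K32 grants K26 (Rule 10).
Holding K26 grants K12 (Rule 3).
Holding K12 and T29 grants amber-pass (Rule 11).
L26 would need silver-key, L15, and K26 (Rule 6), but silver-key is never granted. L8 would need L24 (Rule 8), but L24 is never granted. amber-key would need violet-clearance (Rule 13), but violet-clearance is never granted.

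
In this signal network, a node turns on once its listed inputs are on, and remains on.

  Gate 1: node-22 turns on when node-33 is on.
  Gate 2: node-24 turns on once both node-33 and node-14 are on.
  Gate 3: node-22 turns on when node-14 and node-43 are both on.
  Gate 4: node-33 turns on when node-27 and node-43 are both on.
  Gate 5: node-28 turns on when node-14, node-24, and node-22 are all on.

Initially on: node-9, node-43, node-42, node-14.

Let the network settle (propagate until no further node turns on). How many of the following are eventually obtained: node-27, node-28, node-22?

Gate 3: node-14 and node-43 on → node-22 on.
No rule produces node-27, and it is not given.
node-28 would need node-14, node-24, and node-22 (Gate 5), but node-24 never turns on.
node-22: reached.
Reached: node-22 — 1 of the 3.

1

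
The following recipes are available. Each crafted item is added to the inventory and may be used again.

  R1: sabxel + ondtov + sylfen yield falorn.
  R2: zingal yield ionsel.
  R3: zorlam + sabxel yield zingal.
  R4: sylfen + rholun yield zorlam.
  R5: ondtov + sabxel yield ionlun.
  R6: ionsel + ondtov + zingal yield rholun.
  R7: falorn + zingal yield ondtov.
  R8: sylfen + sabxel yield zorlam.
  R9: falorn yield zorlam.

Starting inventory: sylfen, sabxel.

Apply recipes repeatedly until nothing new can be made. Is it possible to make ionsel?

Yes

sylfen + sabxel → zorlam (R8).
Using R3, zorlam and sabxel make zingal.
zingal → ionsel (R2).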